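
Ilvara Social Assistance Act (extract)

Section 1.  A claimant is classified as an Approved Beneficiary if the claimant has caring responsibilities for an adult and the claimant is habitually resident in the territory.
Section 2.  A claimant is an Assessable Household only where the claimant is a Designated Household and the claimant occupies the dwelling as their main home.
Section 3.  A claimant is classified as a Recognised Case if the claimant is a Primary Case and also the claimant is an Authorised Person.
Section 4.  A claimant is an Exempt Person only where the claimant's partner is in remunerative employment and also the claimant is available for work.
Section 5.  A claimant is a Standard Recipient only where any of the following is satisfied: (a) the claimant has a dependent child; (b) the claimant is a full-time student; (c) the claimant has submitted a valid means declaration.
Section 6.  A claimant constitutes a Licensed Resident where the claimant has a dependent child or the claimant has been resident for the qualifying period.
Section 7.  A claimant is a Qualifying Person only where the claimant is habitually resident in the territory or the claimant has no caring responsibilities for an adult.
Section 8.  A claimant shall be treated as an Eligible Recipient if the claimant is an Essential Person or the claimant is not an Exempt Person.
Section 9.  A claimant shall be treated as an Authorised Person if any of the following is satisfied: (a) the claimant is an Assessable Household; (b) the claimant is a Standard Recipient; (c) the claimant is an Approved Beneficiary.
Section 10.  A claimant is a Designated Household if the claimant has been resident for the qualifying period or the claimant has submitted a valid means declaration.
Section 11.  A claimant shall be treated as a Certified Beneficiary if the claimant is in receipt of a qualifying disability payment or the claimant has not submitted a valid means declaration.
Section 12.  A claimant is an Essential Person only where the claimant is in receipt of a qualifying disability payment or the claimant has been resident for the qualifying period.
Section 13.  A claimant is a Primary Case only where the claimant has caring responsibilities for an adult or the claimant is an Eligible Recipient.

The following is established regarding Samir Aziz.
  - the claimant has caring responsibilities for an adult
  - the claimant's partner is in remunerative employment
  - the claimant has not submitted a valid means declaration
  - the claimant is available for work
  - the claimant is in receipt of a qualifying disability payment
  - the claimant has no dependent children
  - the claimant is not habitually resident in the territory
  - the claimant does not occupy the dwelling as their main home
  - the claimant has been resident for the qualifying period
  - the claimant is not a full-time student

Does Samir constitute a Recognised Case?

Under section 12: the claimant is in receipt of a qualifying disability payment? yes; or the claimant has been resident for the qualifying period? yes. So the claimant is an Essential Person.
Under section 4: the claimant's partner is in remunerative employment? yes; and the claimant is available for work? yes. So the claimant is an Exempt Person.
Under section 8: Essential Person (section 12)? yes; or not an Exempt Person (section 4)? no. So the claimant is an Eligible Recipient.
Under section 13: the claimant has caring responsibilities for an adult? yes; or Eligible Recipient (section 8)? yes. So the claimant is a Primary Case.
Under section 10: the claimant has been resident for the qualifying period? yes; or the claimant has submitted a valid means declaration? no. So the claimant is a Designated Household.
Under section 2: Designated Household (section 10)? yes; and the claimant occupies the dwelling as their main home? no. So the claimant is not an Assessable Household.
Under section 5: the claimant has a dependent child? no; or the claimant is a full-time student? no; or the claimant has submitted a valid means declaration? no. So the claimant is not a Standard Recipient.
Under section 1: the claimant has caring responsibilities for an adult? yes; and the claimant is habitually resident in the territory? no. So the claimant is not an Approved Beneficiary.
Under section 9: Assessable Household (section 2)? no; or Standard Recipient (section 5)? no; or Approved Beneficiary (section 1)? no. So the claimant is not an Authorised Person.
Under section 3: Primary Case (section 13)? yes; and Authorised Person (section 9)? no. So the claimant is not a Recognised Case.

No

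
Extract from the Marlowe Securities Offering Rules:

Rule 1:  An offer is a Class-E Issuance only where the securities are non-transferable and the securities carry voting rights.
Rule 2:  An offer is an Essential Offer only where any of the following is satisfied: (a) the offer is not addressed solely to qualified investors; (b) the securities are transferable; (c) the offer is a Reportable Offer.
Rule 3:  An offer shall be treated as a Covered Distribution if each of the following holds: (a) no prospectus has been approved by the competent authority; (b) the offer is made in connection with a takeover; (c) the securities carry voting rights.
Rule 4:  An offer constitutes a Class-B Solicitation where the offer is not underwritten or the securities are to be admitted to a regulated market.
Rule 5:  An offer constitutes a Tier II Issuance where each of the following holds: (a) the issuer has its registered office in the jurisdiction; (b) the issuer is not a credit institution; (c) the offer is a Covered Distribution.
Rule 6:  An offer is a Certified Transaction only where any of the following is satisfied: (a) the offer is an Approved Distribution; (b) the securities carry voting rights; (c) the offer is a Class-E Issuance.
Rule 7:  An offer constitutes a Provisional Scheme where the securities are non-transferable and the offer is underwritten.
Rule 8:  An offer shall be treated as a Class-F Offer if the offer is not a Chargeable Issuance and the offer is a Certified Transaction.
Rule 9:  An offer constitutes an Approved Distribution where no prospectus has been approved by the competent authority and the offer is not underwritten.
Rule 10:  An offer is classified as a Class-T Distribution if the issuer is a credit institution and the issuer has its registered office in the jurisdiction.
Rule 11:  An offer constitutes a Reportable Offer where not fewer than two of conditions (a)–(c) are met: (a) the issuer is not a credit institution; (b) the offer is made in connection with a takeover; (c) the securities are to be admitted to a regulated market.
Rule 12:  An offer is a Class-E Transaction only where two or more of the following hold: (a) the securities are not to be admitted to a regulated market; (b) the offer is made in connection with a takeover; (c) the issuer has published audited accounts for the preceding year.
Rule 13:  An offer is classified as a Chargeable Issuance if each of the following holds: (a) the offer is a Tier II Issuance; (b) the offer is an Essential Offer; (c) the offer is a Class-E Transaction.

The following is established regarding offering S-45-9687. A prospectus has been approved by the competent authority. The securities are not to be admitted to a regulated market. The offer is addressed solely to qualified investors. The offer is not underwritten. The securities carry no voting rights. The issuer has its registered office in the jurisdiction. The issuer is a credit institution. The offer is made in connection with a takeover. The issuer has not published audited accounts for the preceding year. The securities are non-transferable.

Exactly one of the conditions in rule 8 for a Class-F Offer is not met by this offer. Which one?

rule 3 — Covered Distribution: [no prospectus has been approved by the competent authority? no] AND [the offer is made in connection with a takeover? yes] AND [the securities carry voting rights? no] → not satisfied.
rule 5 — Tier II Issuance: [the issuer has its registered office in the jurisdiction? yes] AND [the issuer is not a credit institution? no] AND [Covered Distribution (rule 3)? no] → not satisfied.
rule 11 — Reportable Offer: the issuer is not a credit institution? no; the offer is made in connection with a takeover? yes; the securities are to be admitted to a regulated market? no — 1 of 3 hold (need ≥2) → not satisfied.
rule 2 — Essential Offer: [the offer is not addressed solely to qualified investors? no] OR [the securities are transferable? no] OR [Reportable Offer (rule 11)? no] → not satisfied.
rule 12 — Class-E Transaction: the securities are not to be admitted to a regulated market? yes; the offer is made in connection with a takeover? yes; the issuer has published audited accounts for the preceding year? no — 2 of 3 hold (need ≥2) → satisfied.
rule 13 — Chargeable Issuance: [Tier II Issuance (rule 5)? no] AND [Essential Offer (rule 2)? no] AND [Class-E Transaction (rule 12)? yes] → not satisfied.
rule 9 — Approved Distribution: [no prospectus has been approved by the competent authority? no] AND [the offer is not underwritten? yes] → not satisfied.
rule 1 — Class-E Issuance: [the securities are non-transferable? yes] AND [the securities carry voting rights? no] → not satisfied.
rule 6 — Certified Transaction: [Approved Distribution (rule 9)? no] OR [the securities carry voting rights? no] OR [Class-E Issuance (rule 1)? no] → not satisfied.
rule 8 — Class-F Offer: [not a Chargeable Issuance (rule 13)? yes] AND [Certified Transaction (rule 6)? no] → not satisfied.

Certified Transaction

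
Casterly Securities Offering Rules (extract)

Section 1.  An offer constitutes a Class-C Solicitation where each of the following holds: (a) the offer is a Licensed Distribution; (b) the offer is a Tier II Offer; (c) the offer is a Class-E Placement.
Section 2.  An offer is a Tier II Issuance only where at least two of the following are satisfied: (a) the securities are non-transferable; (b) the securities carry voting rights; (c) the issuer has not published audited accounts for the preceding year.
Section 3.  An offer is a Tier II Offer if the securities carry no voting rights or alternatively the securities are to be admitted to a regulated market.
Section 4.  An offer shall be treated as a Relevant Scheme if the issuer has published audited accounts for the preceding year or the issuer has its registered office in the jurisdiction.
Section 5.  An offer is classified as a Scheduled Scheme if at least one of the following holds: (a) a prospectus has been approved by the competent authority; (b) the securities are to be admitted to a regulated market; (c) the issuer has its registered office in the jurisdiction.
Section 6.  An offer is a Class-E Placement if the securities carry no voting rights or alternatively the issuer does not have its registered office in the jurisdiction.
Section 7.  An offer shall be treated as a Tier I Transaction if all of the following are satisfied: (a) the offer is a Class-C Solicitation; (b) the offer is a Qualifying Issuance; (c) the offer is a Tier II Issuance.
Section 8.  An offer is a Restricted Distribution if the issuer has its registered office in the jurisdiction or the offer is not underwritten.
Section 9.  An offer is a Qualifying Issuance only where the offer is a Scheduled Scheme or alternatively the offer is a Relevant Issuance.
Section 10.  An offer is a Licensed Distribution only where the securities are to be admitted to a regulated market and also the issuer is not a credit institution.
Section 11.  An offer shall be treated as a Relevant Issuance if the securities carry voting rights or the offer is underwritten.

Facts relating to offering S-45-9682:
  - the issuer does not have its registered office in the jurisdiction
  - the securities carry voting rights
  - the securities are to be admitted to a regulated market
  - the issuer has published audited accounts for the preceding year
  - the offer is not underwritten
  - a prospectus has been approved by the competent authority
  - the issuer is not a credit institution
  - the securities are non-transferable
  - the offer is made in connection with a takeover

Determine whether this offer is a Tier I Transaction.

Yes

section 10 — Licensed Distribution: [the securities are to be admitted to a regulated market? yes] AND [the issuer is not a credit institution? yes] → satisfied.
section 3 — Tier II Offer: [the securities carry no voting rights? no] OR [the securities are to be admitted to a regulated market? yes] → satisfied.
section 6 — Class-E Placement: [the securities carry no voting rights? no] OR [the issuer does not have its registered office in the jurisdiction? yes] → satisfied.
section 1 — Class-C Solicitation: [Licensed Distribution (section 10)? yes] AND [Tier II Offer (section 3)? yes] AND [Class-E Placement (section 6)? yes] → satisfied.
section 5 — Scheduled Scheme: [a prospectus has been approved by the competent authority? yes] OR [the securities are to be admitted to a regulated market? yes] OR [the issuer has its registered office in the jurisdiction? no] → satisfied.
section 11 — Relevant Issuance: [the securities carry voting rights? yes] OR [the offer is underwritten? no] → satisfied.
section 9 — Qualifying Issuance: [Scheduled Scheme (section 5)? yes] OR [Relevant Issuance (section 11)? yes] → satisfied.
section 2 — Tier II Issuance: the securities are non-transferable? yes; the securities carry voting rights? yes; the issuer has not published audited accounts for the preceding year? no — 2 of 3 hold (need ≥2) → satisfied.
section 7 — Tier I Transaction: [Class-C Solicitation (section 1)? yes] AND [Qualifying Issuance (section 9)? yes] AND [Tier II Issuance (section 2)? yes] → satisfied.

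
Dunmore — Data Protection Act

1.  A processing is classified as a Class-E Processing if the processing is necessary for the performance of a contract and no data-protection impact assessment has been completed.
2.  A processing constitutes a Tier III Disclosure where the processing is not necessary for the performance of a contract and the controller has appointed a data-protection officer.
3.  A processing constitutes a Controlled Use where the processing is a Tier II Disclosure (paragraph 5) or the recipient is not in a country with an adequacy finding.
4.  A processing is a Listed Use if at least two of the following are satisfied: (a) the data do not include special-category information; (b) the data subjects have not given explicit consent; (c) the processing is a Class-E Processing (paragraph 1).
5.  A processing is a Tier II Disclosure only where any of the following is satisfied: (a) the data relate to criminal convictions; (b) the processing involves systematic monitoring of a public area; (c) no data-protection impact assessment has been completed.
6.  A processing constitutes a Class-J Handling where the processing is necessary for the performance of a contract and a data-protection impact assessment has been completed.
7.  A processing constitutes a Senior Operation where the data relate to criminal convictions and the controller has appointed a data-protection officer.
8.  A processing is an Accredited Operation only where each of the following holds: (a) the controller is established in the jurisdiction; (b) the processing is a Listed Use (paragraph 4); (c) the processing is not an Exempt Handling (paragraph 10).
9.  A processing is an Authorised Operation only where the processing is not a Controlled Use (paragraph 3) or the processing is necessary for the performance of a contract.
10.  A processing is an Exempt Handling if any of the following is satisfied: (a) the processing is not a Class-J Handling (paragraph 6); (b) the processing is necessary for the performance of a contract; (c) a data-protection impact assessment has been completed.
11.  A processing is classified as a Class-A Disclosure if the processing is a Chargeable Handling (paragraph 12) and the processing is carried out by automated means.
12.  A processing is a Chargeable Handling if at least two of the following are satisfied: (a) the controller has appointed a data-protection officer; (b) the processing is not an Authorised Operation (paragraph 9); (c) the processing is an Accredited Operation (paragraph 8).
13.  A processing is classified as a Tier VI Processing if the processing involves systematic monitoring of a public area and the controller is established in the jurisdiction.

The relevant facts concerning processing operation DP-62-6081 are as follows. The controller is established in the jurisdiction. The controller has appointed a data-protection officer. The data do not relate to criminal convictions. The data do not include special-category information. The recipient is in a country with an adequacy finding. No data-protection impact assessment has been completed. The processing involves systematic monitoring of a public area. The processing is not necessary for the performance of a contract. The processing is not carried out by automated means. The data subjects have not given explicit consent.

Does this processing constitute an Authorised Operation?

paragraph 5 — Tier II Disclosure: [the data relate to criminal convictions? no] OR [the processing involves systematic monitoring of a public area? yes] OR [no data-protection impact assessment has been completed? yes] → satisfied.
paragraph 3 — Controlled Use: [Tier II Disclosure (paragraph 5)? yes] OR [the recipient is not in a country with an adequacy finding? no] → satisfied.
paragraph 9 — Authorised Operation: [not a Controlled Use (paragraph 3)? no] OR [the processing is necessary for the performance of a contract? no] → not satisfied.

No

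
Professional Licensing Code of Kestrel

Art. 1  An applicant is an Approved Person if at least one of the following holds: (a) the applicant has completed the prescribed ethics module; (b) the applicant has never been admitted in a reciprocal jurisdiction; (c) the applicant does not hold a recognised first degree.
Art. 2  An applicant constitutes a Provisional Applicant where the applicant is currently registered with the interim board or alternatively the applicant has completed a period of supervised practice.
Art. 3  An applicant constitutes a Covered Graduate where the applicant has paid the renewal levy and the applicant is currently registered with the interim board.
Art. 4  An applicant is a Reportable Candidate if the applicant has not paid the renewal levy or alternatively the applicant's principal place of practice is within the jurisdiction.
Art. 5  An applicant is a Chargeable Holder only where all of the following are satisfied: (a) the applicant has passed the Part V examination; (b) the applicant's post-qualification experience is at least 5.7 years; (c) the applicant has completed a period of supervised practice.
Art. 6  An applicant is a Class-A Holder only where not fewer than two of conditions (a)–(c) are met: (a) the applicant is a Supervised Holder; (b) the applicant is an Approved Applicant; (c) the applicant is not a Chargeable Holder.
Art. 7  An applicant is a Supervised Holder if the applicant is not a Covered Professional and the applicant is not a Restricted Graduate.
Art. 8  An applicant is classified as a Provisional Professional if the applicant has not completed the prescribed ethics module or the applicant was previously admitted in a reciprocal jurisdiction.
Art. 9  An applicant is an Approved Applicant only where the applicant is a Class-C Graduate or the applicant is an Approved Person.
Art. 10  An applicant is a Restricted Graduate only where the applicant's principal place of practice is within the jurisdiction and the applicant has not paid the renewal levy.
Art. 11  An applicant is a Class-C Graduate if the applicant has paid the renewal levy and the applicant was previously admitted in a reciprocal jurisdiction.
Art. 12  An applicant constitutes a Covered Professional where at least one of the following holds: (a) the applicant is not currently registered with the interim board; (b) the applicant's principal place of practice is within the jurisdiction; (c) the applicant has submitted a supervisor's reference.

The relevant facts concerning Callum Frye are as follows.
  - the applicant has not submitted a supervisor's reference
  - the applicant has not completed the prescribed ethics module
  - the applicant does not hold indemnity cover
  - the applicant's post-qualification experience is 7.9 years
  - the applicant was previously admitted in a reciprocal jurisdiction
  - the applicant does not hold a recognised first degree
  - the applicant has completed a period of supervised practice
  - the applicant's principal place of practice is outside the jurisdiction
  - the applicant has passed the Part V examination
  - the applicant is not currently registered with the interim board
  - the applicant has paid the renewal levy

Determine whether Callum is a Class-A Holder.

No

article 12 — Covered Professional: [the applicant is not currently registered with the interim board? yes] OR [the applicant's principal place of practice is within the jurisdiction? no] OR [the applicant has submitted a supervisor's reference? no] → satisfied.
article 10 — Restricted Graduate: [the applicant's principal place of practice is within the jurisdiction? no] AND [the applicant has not paid the renewal levy? no] → not satisfied.
article 7 — Supervised Holder: [not a Covered Professional (article 12)? no] AND [not a Restricted Graduate (article 10)? yes] → not satisfied.
article 11 — Class-C Graduate: [the applicant has paid the renewal levy? yes] AND [the applicant was previously admitted in a reciprocal jurisdiction? yes] → satisfied.
article 1 — Approved Person: [the applicant has completed the prescribed ethics module? no] OR [the applicant has never been admitted in a reciprocal jurisdiction? no] OR [the applicant does not hold a recognised first degree? yes] → satisfied.
article 9 — Approved Applicant: [Class-C Graduate (article 11)? yes] OR [Approved Person (article 1)? yes] → satisfied.
article 5 — Chargeable Holder: [the applicant has passed the Part V examination? yes] AND [applicant's post-qualification experience: 7.9 years ≥ 5.7 years? yes] AND [the applicant has completed a period of supervised practice? yes] → satisfied.
article 6 — Class-A Holder: Supervised Holder (article 7)? no; Approved Applicant (article 9)? yes; not a Chargeable Holder (article 5)? no — 1 of 3 hold (need ≥2) → not satisfied.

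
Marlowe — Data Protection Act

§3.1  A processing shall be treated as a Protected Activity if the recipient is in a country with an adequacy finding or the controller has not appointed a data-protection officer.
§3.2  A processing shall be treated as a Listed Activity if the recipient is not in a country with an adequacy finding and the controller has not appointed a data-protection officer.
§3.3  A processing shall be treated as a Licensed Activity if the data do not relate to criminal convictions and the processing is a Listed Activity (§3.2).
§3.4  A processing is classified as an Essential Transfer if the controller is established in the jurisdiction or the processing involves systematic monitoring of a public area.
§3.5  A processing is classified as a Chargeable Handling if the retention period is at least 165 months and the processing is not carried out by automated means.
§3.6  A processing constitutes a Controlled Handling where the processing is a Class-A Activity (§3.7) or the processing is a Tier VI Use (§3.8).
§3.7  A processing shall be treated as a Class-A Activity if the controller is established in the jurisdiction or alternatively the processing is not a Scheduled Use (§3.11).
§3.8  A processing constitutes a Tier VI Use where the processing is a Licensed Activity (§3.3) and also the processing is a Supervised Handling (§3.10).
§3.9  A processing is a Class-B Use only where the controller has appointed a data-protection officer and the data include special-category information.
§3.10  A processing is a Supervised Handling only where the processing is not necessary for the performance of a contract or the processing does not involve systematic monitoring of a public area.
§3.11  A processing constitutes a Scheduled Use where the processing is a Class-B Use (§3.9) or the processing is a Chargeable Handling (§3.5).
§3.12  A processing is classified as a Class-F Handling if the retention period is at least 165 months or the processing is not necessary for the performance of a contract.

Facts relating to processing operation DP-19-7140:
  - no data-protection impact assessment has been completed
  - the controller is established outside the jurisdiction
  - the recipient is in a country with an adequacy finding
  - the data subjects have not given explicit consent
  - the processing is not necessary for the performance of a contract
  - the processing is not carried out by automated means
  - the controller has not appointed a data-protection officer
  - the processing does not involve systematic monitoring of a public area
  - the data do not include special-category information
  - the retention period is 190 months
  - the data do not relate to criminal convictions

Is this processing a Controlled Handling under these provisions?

No

§3.9 — Class-B Use: [the controller has appointed a data-protection officer? no] AND [the data include special-category information? no] → not satisfied.
§3.5 — Chargeable Handling: [retention period: 190 months ≥ 165 months? yes] AND [the processing is not carried out by automated means? yes] → satisfied.
§3.11 — Scheduled Use: [Class-B Use (§3.9)? no] OR [Chargeable Handling (§3.5)? yes] → satisfied.
§3.7 — Class-A Activity: [the controller is established in the jurisdiction? no] OR [not a Scheduled Use (§3.11)? no] → not satisfied.
§3.2 — Listed Activity: [the recipient is not in a country with an adequacy finding? no] AND [the controller has not appointed a data-protection officer? yes] → not satisfied.
§3.3 — Licensed Activity: [the data do not relate to criminal convictions? yes] AND [Listed Activity (§3.2)? no] → not satisfied.
§3.10 — Supervised Handling: [the processing is not necessary for the performance of a contract? yes] OR [the processing does not involve systematic monitoring of a public area? yes] → satisfied.
§3.8 — Tier VI Use: [Licensed Activity (§3.3)? no] AND [Supervised Handling (§3.10)? yes] → not satisfied.
§3.6 — Controlled Handling: [Class-A Activity (§3.7)? no] OR [Tier VI Use (§3.8)? no] → not satisfied.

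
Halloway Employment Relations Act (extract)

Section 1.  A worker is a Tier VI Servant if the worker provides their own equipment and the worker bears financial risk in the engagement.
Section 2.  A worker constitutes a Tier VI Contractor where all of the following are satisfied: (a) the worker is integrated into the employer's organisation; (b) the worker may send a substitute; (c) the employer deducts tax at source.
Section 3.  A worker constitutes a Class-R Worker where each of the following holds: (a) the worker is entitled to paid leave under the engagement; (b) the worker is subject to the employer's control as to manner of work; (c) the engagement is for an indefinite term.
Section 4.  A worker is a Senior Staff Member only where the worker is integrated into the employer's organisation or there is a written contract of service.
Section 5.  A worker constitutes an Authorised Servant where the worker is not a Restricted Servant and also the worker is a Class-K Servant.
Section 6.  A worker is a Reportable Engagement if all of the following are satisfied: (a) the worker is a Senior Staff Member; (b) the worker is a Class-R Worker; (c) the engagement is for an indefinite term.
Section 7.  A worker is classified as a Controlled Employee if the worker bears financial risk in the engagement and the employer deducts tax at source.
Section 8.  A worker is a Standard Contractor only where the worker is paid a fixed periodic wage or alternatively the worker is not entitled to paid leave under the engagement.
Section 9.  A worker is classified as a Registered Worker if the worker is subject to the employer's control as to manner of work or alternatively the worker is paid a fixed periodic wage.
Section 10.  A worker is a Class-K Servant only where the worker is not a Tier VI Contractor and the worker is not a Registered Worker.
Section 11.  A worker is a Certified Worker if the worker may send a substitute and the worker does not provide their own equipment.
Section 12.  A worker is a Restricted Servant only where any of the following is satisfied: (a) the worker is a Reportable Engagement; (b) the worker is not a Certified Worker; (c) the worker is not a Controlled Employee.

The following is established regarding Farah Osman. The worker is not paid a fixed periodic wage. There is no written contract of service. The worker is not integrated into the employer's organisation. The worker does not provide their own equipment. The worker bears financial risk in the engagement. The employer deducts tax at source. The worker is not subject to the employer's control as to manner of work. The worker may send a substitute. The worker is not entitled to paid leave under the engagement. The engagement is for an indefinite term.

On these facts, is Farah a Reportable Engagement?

section 4 — Senior Staff Member: [the worker is integrated into the employer's organisation? no] OR [there is a written contract of service? no] → not satisfied.
section 3 — Class-R Worker: [the worker is entitled to paid leave under the engagement? no] AND [the worker is subject to the employer's control as to manner of work? no] AND [the engagement is for an indefinite term? yes] → not satisfied.
section 6 — Reportable Engagement: [Senior Staff Member (section 4)? no] AND [Class-R Worker (section 3)? no] AND [the engagement is for an indefinite term? yes] → not satisfied.

No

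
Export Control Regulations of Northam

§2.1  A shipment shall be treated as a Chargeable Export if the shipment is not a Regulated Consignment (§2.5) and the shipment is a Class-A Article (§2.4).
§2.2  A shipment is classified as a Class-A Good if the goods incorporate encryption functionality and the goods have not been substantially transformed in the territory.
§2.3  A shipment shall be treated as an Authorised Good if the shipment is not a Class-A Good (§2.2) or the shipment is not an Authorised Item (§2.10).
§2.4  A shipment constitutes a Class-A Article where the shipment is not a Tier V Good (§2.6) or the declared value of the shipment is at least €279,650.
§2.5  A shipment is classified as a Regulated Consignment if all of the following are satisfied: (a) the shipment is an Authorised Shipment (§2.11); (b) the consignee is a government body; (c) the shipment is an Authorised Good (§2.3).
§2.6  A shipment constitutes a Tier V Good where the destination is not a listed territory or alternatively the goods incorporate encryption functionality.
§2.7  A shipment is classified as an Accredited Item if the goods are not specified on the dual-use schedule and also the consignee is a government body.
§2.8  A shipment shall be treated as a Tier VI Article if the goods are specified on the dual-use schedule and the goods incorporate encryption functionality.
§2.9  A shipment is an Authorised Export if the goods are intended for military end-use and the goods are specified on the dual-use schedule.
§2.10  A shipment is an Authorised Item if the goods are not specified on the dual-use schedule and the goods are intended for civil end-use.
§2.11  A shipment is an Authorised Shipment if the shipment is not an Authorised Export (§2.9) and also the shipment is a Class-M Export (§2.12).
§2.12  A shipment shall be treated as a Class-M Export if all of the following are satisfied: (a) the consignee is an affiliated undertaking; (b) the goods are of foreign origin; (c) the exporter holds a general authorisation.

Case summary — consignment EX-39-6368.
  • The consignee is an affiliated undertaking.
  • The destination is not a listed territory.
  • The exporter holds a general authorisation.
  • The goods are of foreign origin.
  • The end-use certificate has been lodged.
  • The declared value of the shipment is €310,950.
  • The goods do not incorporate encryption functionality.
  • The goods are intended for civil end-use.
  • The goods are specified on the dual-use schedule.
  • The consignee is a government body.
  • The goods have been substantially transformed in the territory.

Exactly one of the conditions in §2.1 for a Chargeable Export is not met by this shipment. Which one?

Regulated Consignment

Under §2.9: the goods are intended for military end-use? no; and the goods are specified on the dual-use schedule? yes. So the shipment is not an Authorised Export.
Under §2.12: the consignee is an affiliated undertaking? yes; and the goods are of foreign origin? yes; and the exporter holds a general authorisation? yes. So the shipment is a Class-M Export.
Under §2.11: not an Authorised Export (§2.9)? yes; and Class-M Export (§2.12)? yes. So the shipment is an Authorised Shipment.
Under §2.2: the goods incorporate encryption functionality? no; and the goods have not been substantially transformed in the territory? no. So the shipment is not a Class-A Good.
Under §2.10: the goods are not specified on the dual-use schedule? no; and the goods are intended for civil end-use? yes. So the shipment is not an Authorised Item.
Under §2.3: not a Class-A Good (§2.2)? yes; or not an Authorised Item (§2.10)? yes. So the shipment is an Authorised Good.
Under §2.5: Authorised Shipment (§2.11)? yes; and the consignee is a government body? yes; and Authorised Good (§2.3)? yes. So the shipment is a Regulated Consignment.
Under §2.6: the destination is not a listed territory? yes; or the goods incorporate encryption functionality? no. So the shipment is a Tier V Good.
Under §2.4: not a Tier V Good (§2.6)? no; or declared value of the shipment: €310,950 ≥ €279,650? yes. So the shipment is a Class-A Article.
Under §2.1: not a Regulated Consignment (§2.5)? no; and Class-A Article (§2.4)? yes. So the shipment is not a Chargeable Export.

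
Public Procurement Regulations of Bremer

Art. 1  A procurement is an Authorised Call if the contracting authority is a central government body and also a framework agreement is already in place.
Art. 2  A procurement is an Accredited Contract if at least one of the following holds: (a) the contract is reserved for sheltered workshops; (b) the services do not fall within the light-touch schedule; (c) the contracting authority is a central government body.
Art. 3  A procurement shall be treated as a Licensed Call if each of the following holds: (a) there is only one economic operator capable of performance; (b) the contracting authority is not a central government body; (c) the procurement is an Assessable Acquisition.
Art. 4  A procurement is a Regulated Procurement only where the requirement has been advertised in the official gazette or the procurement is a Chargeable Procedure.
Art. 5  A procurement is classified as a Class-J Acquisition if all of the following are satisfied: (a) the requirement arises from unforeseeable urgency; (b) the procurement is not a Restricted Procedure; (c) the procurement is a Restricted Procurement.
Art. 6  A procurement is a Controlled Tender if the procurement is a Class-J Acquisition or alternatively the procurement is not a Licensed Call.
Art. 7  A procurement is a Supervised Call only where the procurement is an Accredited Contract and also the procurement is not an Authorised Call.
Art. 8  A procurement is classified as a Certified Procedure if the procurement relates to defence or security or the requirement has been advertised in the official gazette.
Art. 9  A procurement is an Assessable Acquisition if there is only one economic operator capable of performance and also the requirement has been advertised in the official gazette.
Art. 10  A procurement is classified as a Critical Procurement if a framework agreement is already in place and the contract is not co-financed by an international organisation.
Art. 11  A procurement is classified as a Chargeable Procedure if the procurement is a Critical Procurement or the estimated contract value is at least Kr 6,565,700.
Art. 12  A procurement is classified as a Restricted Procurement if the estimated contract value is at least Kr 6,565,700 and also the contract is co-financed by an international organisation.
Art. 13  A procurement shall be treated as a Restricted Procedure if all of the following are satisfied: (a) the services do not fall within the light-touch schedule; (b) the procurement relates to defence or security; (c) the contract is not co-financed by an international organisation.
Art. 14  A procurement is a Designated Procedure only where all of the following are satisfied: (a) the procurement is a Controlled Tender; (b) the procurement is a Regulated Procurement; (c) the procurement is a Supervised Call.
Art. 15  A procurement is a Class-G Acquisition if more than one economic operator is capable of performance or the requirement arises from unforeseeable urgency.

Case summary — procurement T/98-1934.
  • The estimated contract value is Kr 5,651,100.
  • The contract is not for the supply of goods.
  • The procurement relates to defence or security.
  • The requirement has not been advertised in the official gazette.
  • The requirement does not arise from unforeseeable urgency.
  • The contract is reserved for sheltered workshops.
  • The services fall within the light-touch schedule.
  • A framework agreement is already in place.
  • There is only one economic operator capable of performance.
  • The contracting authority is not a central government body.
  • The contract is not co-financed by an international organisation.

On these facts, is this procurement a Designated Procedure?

Yes

article 13 — Restricted Procedure: [the services do not fall within the light-touch schedule? no] AND [the procurement relates to defence or security? yes] AND [the contract is not co-financed by an international organisation? yes] → not satisfied.
article 12 — Restricted Procurement: [estimated contract value: Kr 5,651,100 ≥ Kr 6,565,700? no] AND [the contract is co-financed by an international organisation? no] → not satisfied.
article 5 — Class-J Acquisition: [the requirement arises from unforeseeable urgency? no] AND [not a Restricted Procedure (article 13)? yes] AND [Restricted Procurement (article 12)? no] → not satisfied.
article 9 — Assessable Acquisition: [there is only one economic operator capable of performance? yes] AND [the requirement has been advertised in the official gazette? no] → not satisfied.
article 3 — Licensed Call: [there is only one economic operator capable of performance? yes] AND [the contracting authority is not a central government body? yes] AND [Assessable Acquisition (article 9)? no] → not satisfied.
article 6 — Controlled Tender: [Class-J Acquisition (article 5)? no] OR [not a Licensed Call (article 3)? yes] → satisfied.
article 10 — Critical Procurement: [a framework agreement is already in place? yes] AND [the contract is not co-financed by an international organisation? yes] → satisfied.
article 11 — Chargeable Procedure: [Critical Procurement (article 10)? yes] OR [estimated contract value: Kr 5,651,100 ≥ Kr 6,565,700? no] → satisfied.
article 4 — Regulated Procurement: [the requirement has been advertised in the official gazette? no] OR [Chargeable Procedure (article 11)? yes] → satisfied.
article 2 — Accredited Contract: [the contract is reserved for sheltered workshops? yes] OR [the services do not fall within the light-touch schedule? no] OR [the contracting authority is a central government body? no] → satisfied.
article 1 — Authorised Call: [the contracting authority is a central government body? no] AND [a framework agreement is already in place? yes] → not satisfied.
article 7 — Supervised Call: [Accredited Contract (article 2)? yes] AND [not an Authorised Call (article 1)? yes] → satisfied.
article 14 — Designated Procedure: [Controlled Tender (article 6)? yes] AND [Regulated Procurement (article 4)? yes] AND [Supervised Call (article 7)? yes] → satisfied.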